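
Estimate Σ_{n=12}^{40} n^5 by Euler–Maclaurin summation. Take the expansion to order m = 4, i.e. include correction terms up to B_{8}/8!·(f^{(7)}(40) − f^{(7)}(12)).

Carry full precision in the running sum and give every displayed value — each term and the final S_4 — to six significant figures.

S_4 ≈ 7.34551e+08

Integral: ∫_12^40 x^5 dx = 6.82169e+08.
Boundary: ½(f(12) + f(40)) = ½(248832 + 1.02400e+08) = 5.13244e+07.
So far: 7.33493e+08.
Order-1 term: 1/12 · (1.28000e+07 − 103680) = 1.05803e+06.
Partial sum through k=1: 7.34551e+08.
Order-2 term: −1/720 · (96000.0 − 8640.00) = -121.333.
Partial sum through k=2: 7.34551e+08.
Order-3 term: 1/30240 · (120.000 − 120.000) = 0.00000.
Partial sum through k=3: 7.34551e+08.
Order-4 term: −1/1209600 · (0.00000 − 0.00000) = 0.00000.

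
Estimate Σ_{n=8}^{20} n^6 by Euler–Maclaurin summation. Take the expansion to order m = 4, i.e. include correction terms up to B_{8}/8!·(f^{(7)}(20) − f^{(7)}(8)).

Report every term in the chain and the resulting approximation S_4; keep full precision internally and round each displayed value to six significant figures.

Integral: ∫_8^20 x^6 dx = 1.82558e+08.
Endpoint term: (f(8) + f(20))/2 = (262144 + 6.40000e+07)/2 = 3.21311e+07.
Running total after boundary: 2.14689e+08.
Order-1 term: 1/12 · (1.92000e+07 − 196608) = 1.58362e+06.
Partial sum through k=1: 2.16272e+08.
Order-2 term: −1/720 · (960000 − 61440.0) = -1248.00.
Partial sum through k=2: 2.16271e+08.
Order-3 term: 1/30240 · (14400.0 − 5760.00) = 0.285714.
Partial sum through k=3: 2.16271e+08.
Order-4 term: −1/1209600 · (0.00000 − 0.00000) = 0.00000.

S_4 ≈ 2.16271e+08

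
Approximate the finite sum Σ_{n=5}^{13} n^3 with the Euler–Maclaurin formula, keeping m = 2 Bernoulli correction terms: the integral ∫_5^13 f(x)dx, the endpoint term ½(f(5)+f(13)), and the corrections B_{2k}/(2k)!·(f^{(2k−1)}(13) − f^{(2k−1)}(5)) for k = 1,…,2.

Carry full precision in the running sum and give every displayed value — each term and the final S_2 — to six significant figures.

Integral: ∫_5^13 x^3 dx = 6984.00.
Boundary: ½(f(5) + f(13)) = ½(125.000 + 2197.00) = 1161.00.
So far: 8145.00.
k=1: B_{2}/(2)! × [f^{(1)}(13) − f^{(1)}(5)] = 1/12 × (507.000 − 75.0000) = 36.0000.
After k=1: 8181.00.
k=2: B_{4}/(4)! × [f^{(3)}(13) − f^{(3)}(5)] = −1/720 × (6.00000 − 6.00000) = 0.00000.

S_2 ≈ 8181.00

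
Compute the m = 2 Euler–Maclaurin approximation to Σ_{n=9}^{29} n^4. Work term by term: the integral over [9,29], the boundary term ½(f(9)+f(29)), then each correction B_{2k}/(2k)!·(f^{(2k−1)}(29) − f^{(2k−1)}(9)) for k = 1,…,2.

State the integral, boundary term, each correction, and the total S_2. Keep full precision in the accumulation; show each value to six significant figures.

S_2 ≈ 4.45523e+06

The integral term ∫_9^29 x^4 dx = 4.09042e+06.
½[f(9) + f(29)] = ½[6561.00 + 707281] = 356921.
So far: 4.44734e+06.
k=1: B_{2}/(2)! × [f^{(1)}(29) − f^{(1)}(9)] = 1/12 × (97556.0 − 2916.00) = 7886.67.
Running total after k=1: 4.45523e+06.
k=2: B_{4}/(4)! × [f^{(3)}(29) − f^{(3)}(9)] = −1/720 × (696.000 − 216.000) = -0.666667.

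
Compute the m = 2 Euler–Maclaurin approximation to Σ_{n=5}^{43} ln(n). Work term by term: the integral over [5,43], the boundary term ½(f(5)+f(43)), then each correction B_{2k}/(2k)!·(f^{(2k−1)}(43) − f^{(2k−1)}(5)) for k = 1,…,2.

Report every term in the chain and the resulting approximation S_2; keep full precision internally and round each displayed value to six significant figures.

∫_5^43 ln(x) dx evaluates to 115.684.
½[f(5) + f(43)] = ½[1.60944 + 3.76120] = 2.68532.
So far: 118.370.
k=1: B_{2}/(2)! × [f^{(1)}(43) − f^{(1)}(5)] = 1/12 × (0.0232558 − 0.200000) = -0.0147287.
Running total after k=1: 118.355.
k=2: B_{4}/(4)! × [f^{(3)}(43) − f^{(3)}(5)] = −1/720 × (2.51550e-05 − 0.0160000) = 2.21873e-05.

S_2 ≈ 118.355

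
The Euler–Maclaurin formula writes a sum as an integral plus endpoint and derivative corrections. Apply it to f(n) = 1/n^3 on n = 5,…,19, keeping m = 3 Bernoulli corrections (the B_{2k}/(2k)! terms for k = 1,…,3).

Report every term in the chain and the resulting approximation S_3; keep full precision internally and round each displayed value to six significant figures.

Integral: ∫_5^19 1/x^3 dx = 0.0186150.
½[f(5) + f(19)] = ½[0.00800000 + 0.000145794] = 0.00407290.
So far: 0.0226879.
Correction k=1: B_{2}/2! · (f^{(1)}(19) − f^{(1)}(5)) = 1/12 · (-2.30201e-05 − (-0.00480000)) = 0.000398082.
After k=1: 0.0230859.
Correction k=2: B_{4}/4! · (f^{(3)}(19) − f^{(3)}(5)) = −1/720 · (-1.27535e-06 − (-0.00384000)) = -5.33156e-06.
After k=2: 0.0230806.
Correction k=3: B_{6}/6! · (f^{(5)}(19) − f^{(5)}(5)) = 1/30240 · (-1.48379e-07 − (-0.00645120)) = 2.13328e-07.

S_3 ≈ 0.0230808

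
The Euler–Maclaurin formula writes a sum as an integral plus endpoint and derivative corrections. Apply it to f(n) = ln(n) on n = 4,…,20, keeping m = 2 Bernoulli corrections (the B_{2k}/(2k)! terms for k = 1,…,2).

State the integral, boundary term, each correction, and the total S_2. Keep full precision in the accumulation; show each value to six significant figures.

The integral term ∫_4^20 ln(x) dx = 38.3695.
Endpoint term: (f(4) + f(20))/2 = (1.38629 + 2.99573)/2 = 2.19101.
So far: 40.5605.
k=1: B_{2}/(2)! × [f^{(1)}(20) − f^{(1)}(4)] = 1/12 × (0.0500000 − 0.250000) = -0.0166667.
Running total after k=1: 40.5438.
k=2: B_{4}/(4)! × [f^{(3)}(20) − f^{(3)}(4)] = −1/720 × (0.000250000 − 0.0312500) = 4.30556e-05.

S_2 ≈ 40.5439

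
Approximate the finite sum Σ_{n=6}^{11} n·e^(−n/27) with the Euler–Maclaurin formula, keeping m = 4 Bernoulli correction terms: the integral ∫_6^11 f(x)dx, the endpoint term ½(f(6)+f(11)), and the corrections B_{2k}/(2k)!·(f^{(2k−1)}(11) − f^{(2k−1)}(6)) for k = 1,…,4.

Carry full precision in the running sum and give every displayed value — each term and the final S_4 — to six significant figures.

∫_6^11 x·e^(−x/27) dx evaluates to 30.7843.
Endpoint term: (f(6) + f(11))/2 = (4.80442 + 7.31910)/2 = 6.06176.
Integral + boundary = 36.8460.
Correction k=1: B_{2}/2! · (f^{(1)}(11) − f^{(1)}(6)) = 1/12 · (0.394295 − 0.622796) = -0.0190417.
After k=1: 36.8270.
Correction k=2: B_{4}/4! · (f^{(3)}(11) − f^{(3)}(6)) = −1/720 · (0.00236631 − 0.00305113) = 9.51130e-07.
After k=2: 36.8270.
Correction k=3: B_{6}/6! · (f^{(5)}(11) − f^{(5)}(6)) = 1/30240 · (5.75000e-06 − 7.19881e-06) = -4.79104e-11.
After k=3: 36.8270.
Correction k=4: B_{8}/8! · (f^{(7)}(11) − f^{(7)}(6)) = −1/1209600 · (1.13224e-08 − 1.40086e-08) = 2.22073e-15.

S_4 ≈ 36.8270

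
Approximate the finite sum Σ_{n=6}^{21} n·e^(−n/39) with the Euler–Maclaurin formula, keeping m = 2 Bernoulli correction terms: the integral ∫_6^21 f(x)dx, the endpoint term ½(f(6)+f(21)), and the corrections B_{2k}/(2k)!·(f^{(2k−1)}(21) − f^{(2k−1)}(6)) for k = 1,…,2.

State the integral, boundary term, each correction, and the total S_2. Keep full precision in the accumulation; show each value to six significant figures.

S_2 ≈ 147.676

The integral term ∫_6^21 x·e^(−x/39) dx = 139.013.
½[f(6) + f(21)] = ½[5.14442 + 12.2566] = 8.70049.
Running total after boundary: 147.714.
Correction k=1: B_{2}/2! · (f^{(1)}(21) − f^{(1)}(6)) = 1/12 · (0.269375 − 0.725496) = -0.0380101.
Partial sum through k=1: 147.676.
Correction k=2: B_{4}/4! · (f^{(3)}(21) − f^{(3)}(6)) = −1/720 · (0.000944553 − 0.00160441) = 9.16464e-07.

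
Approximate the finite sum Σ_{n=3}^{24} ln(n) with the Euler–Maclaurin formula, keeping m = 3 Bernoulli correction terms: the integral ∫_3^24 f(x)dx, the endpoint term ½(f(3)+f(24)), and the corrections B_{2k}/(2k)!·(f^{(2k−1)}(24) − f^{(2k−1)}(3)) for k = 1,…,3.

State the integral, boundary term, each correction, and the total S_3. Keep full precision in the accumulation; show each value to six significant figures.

S_3 ≈ 54.0916

∫_3^24 ln(x) dx evaluates to 51.9775.
½[f(3) + f(24)] = ½[1.09861 + 3.17805] = 2.13833.
So far: 54.1158.
Correction k=1: B_{2}/2! · (f^{(1)}(24) − f^{(1)}(3)) = 1/12 · (0.0416667 − 0.333333) = -0.0243056.
Partial sum through k=1: 54.0915.
Correction k=2: B_{4}/4! · (f^{(3)}(24) − f^{(3)}(3)) = −1/720 · (0.000144676 − 0.0740741) = 0.000102680.
Partial sum through k=2: 54.0916.
Correction k=3: B_{6}/6! · (f^{(5)}(24) − f^{(5)}(3)) = 1/30240 · (3.01408e-06 − 0.0987654) = -3.26595e-06.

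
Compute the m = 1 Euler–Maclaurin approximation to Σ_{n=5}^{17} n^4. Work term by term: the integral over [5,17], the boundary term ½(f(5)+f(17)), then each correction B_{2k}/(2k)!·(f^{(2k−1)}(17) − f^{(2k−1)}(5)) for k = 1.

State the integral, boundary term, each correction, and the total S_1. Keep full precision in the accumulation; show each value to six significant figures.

Integral: ∫_5^17 x^4 dx = 283346.
Boundary: ½(f(5) + f(17)) = ½(625.000 + 83521.0) = 42073.0.
Integral + boundary = 325419.
Order-1 term: 1/12 · (19652.0 − 500.000) = 1596.00.

S_1 ≈ 327015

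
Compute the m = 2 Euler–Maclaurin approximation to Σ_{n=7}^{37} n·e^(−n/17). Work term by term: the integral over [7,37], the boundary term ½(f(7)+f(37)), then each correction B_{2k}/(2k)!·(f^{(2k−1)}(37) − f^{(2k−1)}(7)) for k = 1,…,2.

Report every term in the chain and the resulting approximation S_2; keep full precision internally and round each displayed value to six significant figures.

Integral: ∫_7^37 x·e^(−x/17) dx = 166.153.
Boundary: ½(f(7) + f(37)) = ½(4.63736 + 4.19732) = 4.41734.
So far: 170.570.
Order-1 term: 1/12 · (-0.133460 − 0.389694) = -0.0435962.
After k=1: 170.527.
Order-2 term: −1/720 · (0.000323260 − 0.00593306) = 7.79139e-06.

S_2 ≈ 170.527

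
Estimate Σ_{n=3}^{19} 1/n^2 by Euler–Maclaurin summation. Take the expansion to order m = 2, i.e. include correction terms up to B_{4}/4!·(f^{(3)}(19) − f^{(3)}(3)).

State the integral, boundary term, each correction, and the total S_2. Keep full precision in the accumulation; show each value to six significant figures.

S_2 ≈ 0.343654

Integral: ∫_3^19 1/x^2 dx = 0.280702.
Boundary: ½(f(3) + f(19)) = ½(0.111111 + 0.00277008) = 0.0569406.
So far: 0.337642.
k=1: B_{2}/(2)! × [f^{(1)}(19) − f^{(1)}(3)] = 1/12 × (-0.000291588 − (-0.0740741)) = 0.00614854.
After k=1: 0.343791.
k=2: B_{4}/(4)! × [f^{(3)}(19) − f^{(3)}(3)] = −1/720 × (-9.69267e-06 − (-0.0987654)) = -0.000137161.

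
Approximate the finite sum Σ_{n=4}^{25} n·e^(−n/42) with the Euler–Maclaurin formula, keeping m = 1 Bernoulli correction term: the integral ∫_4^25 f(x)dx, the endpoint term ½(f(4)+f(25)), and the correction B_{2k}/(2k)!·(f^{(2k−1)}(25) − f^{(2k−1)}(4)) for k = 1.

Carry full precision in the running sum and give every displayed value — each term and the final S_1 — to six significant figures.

The integral term ∫_4^25 x·e^(−x/42) dx = 204.763.
Endpoint term: (f(4) + f(25))/2 = (3.63663 + 13.7858)/2 = 8.71120.
Integral + boundary = 213.474.
Order-1 term: 1/12 · (0.223198 − 0.822570) = -0.0499476.

S_1 ≈ 213.424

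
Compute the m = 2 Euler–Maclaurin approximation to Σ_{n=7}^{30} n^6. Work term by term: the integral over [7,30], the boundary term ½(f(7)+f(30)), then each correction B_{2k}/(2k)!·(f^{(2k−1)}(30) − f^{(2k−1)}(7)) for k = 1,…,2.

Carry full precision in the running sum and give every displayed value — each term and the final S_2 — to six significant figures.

S_2 ≈ 3.50086e+09

The integral term ∫_7^30 x^6 dx = 3.12417e+09.
½[f(7) + f(30)] = ½[117649 + 7.29000e+08] = 3.64559e+08.
Running total after boundary: 3.48873e+09.
Correction k=1: B_{2}/2! · (f^{(1)}(30) − f^{(1)}(7)) = 1/12 · (1.45800e+08 − 100842) = 1.21416e+07.
Partial sum through k=1: 3.50087e+09.
Correction k=2: B_{4}/4! · (f^{(3)}(30) − f^{(3)}(7)) = −1/720 · (3.24000e+06 − 41160.0) = -4442.83.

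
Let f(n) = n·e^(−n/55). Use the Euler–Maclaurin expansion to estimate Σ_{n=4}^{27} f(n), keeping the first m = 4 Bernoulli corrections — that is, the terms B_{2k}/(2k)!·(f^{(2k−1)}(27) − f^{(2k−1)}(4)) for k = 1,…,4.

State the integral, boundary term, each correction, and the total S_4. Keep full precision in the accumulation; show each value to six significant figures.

∫_4^27 x·e^(−x/55) dx evaluates to 256.943.
½[f(4) + f(27)] = ½[3.71942 + 16.5259] = 10.1226.
Running total after boundary: 267.066.
Order-1 term: 1/12 · (0.311599 − 0.862229) = -0.0458858.
Running total after k=1: 267.020.
Order-2 term: −1/720 · (0.000507682 − 0.000899814) = 5.44628e-07.
Running total after k=2: 267.020.
Order-3 term: 1/30240 · (3.01605e-07 − 5.00692e-07) = -6.58356e-12.
Running total after k=3: 267.020.
Order-4 term: −1/1209600 · (1.43928e-10 − 2.32703e-10) = 7.33917e-17.

S_4 ≈ 267.020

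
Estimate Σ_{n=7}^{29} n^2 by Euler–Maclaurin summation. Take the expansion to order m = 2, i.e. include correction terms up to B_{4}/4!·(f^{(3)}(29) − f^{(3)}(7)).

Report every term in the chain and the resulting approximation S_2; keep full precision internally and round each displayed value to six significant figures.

S_2 ≈ 8464.00

Integral: ∫_7^29 x^2 dx = 8015.33.
½[f(7) + f(29)] = ½[49.0000 + 841.000] = 445.000.
Integral + boundary = 8460.33.
Order-1 term: 1/12 · (58.0000 − 14.0000) = 3.66667.
Running total after k=1: 8464.00.
Order-2 term: −1/720 · (0.00000 − 0.00000) = 0.00000.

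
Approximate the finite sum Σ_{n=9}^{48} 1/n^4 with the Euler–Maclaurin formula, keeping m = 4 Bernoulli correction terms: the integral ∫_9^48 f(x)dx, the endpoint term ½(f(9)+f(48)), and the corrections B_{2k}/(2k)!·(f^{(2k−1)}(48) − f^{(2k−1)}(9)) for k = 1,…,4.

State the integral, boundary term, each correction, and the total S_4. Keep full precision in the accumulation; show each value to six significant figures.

S_4 ≈ 0.000536145

∫_9^48 1/x^4 dx evaluates to 0.000454233.
½[f(9) + f(48)] = ½[0.000152416 + 1.88380e-07] = 7.63021e-05.
Running total after boundary: 0.000530535.
Correction k=1: B_{2}/2! · (f^{(1)}(48) − f^{(1)}(9)) = 1/12 · (-1.56983e-08 − (-6.77404e-05)) = 5.64372e-06.
Partial sum through k=1: 0.000536179.
Correction k=2: B_{4}/4! · (f^{(3)}(48) − f^{(3)}(9)) = −1/720 · (-2.04406e-10 − (-2.50890e-05)) = -3.48456e-08.
Partial sum through k=2: 0.000536144.
Correction k=3: B_{6}/6! · (f^{(5)}(48) − f^{(5)}(9)) = 1/30240 · (-4.96819e-12 − (-1.73455e-05)) = 5.73594e-10.
Partial sum through k=3: 0.000536145.
Correction k=4: B_{8}/8! · (f^{(7)}(48) − f^{(7)}(9)) = −1/1209600 · (-1.94070e-13 − (-1.92728e-05)) = -1.59332e-11.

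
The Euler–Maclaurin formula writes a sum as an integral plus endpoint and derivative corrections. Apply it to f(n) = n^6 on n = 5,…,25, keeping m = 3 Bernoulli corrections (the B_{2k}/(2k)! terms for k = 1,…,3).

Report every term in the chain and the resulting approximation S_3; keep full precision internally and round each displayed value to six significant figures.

Integral: ∫_5^25 x^6 dx = 8.71920e+08.
Endpoint term: (f(5) + f(25))/2 = (15625.0 + 2.44141e+08)/2 = 1.22078e+08.
Running total after boundary: 9.93998e+08.
Order-1 term: 1/12 · (5.85938e+07 − 18750.0) = 4.88125e+06.
After k=1: 9.98879e+08.
Order-2 term: −1/720 · (1.87500e+06 − 15000.0) = -2583.33.
After k=2: 9.98876e+08.
Order-3 term: 1/30240 · (18000.0 − 3600.00) = 0.476190.

S_3 ≈ 9.98876e+08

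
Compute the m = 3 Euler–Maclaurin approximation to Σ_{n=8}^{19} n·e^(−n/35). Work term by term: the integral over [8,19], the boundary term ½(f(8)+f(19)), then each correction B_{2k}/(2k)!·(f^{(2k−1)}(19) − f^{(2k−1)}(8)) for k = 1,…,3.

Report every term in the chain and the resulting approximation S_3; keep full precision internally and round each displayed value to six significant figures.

The integral term ∫_8^19 x·e^(−x/35) dx = 99.2307.
Boundary: ½(f(8) + f(19)) = ½(6.36536 + 11.0406) = 8.70299.
Integral + boundary = 107.934.
Correction k=1: B_{2}/2! · (f^{(1)}(19) − f^{(1)}(8)) = 1/12 · (0.265639 − 0.613802) = -0.0290136.
Partial sum through k=1: 107.905.
Correction k=2: B_{4}/4! · (f^{(3)}(19) − f^{(3)}(8)) = −1/720 · (0.00116556 − 0.00180012) = 8.81327e-07.
Partial sum through k=2: 107.905.
Correction k=3: B_{6}/6! · (f^{(5)}(19) − f^{(5)}(8)) = 1/30240 · (1.72594e-06 − 2.52993e-06) = -2.65872e-11.

S_3 ≈ 107.905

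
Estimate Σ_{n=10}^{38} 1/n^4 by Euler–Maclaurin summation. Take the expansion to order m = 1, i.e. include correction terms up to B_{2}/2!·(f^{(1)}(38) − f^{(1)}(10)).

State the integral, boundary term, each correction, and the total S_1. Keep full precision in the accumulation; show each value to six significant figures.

Integral: ∫_10^38 1/x^4 dx = 0.000327259.
Endpoint term: (f(10) + f(38))/2 = (0.000100000 + 4.79585e-07)/2 = 5.02398e-05.
Integral + boundary = 0.000377498.
k=1: B_{2}/(2)! × [f^{(1)}(38) − f^{(1)}(10)] = 1/12 × (-5.04826e-08 − (-4.00000e-05)) = 3.32913e-06.

S_1 ≈ 0.000380828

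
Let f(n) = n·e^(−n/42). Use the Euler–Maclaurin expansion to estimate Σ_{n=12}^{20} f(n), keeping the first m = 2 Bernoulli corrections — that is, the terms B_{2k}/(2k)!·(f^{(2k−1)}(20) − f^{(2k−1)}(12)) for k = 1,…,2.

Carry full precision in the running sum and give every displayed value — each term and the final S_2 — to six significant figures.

∫_12^20 x·e^(−x/42) dx evaluates to 86.8885.
Endpoint term: (f(12) + f(20))/2 = (9.01773 + 12.4229)/2 = 10.7203.
So far: 97.6088.
k=1: B_{2}/(2)! × [f^{(1)}(20) − f^{(1)}(12)] = 1/12 × (0.325362 − 0.536769) = -0.0176173.
Partial sum through k=1: 97.5912.
k=2: B_{4}/(4)! × [f^{(3)}(20) − f^{(3)}(12)] = −1/720 × (0.000888692 − 0.00115631) = 3.71687e-07.

S_2 ≈ 97.5912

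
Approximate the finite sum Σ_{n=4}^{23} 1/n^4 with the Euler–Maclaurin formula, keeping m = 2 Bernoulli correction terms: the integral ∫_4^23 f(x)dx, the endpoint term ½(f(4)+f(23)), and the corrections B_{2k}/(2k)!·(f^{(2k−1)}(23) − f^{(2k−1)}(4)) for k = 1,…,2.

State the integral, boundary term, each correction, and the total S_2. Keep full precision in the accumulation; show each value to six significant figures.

Integral: ∫_4^23 1/x^4 dx = 0.00518094.
Endpoint term: (f(4) + f(23))/2 = (0.00390625 + 3.57346e-06)/2 = 0.00195491.
Integral + boundary = 0.00713585.
k=1: B_{2}/(2)! × [f^{(1)}(23) − f^{(1)}(4)] = 1/12 × (-6.21471e-07 − (-0.00390625)) = 0.000325469.
Partial sum through k=1: 0.00746132.
k=2: B_{4}/(4)! × [f^{(3)}(23) − f^{(3)}(4)] = −1/720 × (-3.52441e-08 − (-0.00732422)) = -1.01725e-05.

S_2 ≈ 0.00745115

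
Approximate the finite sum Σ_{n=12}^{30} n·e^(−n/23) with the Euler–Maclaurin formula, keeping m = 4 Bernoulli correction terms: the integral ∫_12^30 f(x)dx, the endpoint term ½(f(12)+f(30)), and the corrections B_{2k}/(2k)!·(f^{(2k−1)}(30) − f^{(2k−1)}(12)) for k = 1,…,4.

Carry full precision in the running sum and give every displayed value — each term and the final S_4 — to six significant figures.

The integral term ∫_12^30 x·e^(−x/23) dx = 146.982.
Endpoint term: (f(12) + f(30))/2 = (7.12185 + 8.14048)/2 = 7.63117.
Integral + boundary = 154.614.
Order-1 term: 1/12 · (-0.0825846 − 0.283842) = -0.0305355.
Running total after k=1: 154.583.
Order-2 term: −1/720 · (0.000869781 − 0.00278037) = 2.65360e-06.
Running total after k=2: 154.583.
Order-3 term: 1/30240 · (3.58351e-06 − 9.49751e-06) = -1.95569e-10.
Running total after k=3: 154.583.
Order-4 term: −1/1209600 · (1.04401e-08 − 2.59719e-08) = 1.28404e-14.

S_4 ≈ 154.583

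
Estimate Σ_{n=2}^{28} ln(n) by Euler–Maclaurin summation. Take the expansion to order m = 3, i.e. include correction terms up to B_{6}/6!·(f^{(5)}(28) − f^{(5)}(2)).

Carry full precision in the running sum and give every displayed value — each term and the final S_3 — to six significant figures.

S_3 ≈ 67.8897

The integral term ∫_2^28 ln(x) dx = 65.9154.
Endpoint term: (f(2) + f(28))/2 = (0.693147 + 3.33220)/2 = 2.01268.
Running total after boundary: 67.9281.
Correction k=1: B_{2}/2! · (f^{(1)}(28) − f^{(1)}(2)) = 1/12 · (0.0357143 − 0.500000) = -0.0386905.
Running total after k=1: 67.8894.
Correction k=2: B_{4}/4! · (f^{(3)}(28) − f^{(3)}(2)) = −1/720 · (9.11079e-05 − 0.250000) = 0.000347096.
Running total after k=2: 67.8898.
Correction k=3: B_{6}/6! · (f^{(5)}(28) − f^{(5)}(2)) = 1/30240 · (1.39451e-06 − 0.750000) = -2.48015e-05.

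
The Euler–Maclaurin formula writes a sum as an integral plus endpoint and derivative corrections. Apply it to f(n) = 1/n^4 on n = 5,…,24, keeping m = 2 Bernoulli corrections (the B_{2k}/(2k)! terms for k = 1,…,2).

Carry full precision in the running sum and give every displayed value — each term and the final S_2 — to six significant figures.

∫_5^24 1/x^4 dx evaluates to 0.00264255.
Boundary: ½(f(5) + f(24)) = ½(0.00160000 + 3.01408e-06) = 0.000801507.
Integral + boundary = 0.00344406.
Correction k=1: B_{2}/2! · (f^{(1)}(24) − f^{(1)}(5)) = 1/12 · (-5.02347e-07 − (-0.00128000)) = 0.000106625.
Running total after k=1: 0.00355069.
Correction k=2: B_{4}/4! · (f^{(3)}(24) − f^{(3)}(5)) = −1/720 · (-2.61639e-08 − (-0.00153600)) = -2.13330e-06.

S_2 ≈ 0.00354855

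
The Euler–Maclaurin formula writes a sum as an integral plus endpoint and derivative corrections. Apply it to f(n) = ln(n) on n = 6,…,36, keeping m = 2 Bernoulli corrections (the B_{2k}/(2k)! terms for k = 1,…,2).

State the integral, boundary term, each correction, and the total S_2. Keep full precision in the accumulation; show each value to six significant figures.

Integral: ∫_6^36 ln(x) dx = 88.2561.
Endpoint term: (f(6) + f(36))/2 = (1.79176 + 3.58352)/2 = 2.68764.
So far: 90.9438.
Order-1 term: 1/12 · (0.0277778 − 0.166667) = -0.0115741.
Partial sum through k=1: 90.9322.
Order-2 term: −1/720 · (4.28669e-05 − 0.00925926) = 1.28005e-05.

S_2 ≈ 90.9322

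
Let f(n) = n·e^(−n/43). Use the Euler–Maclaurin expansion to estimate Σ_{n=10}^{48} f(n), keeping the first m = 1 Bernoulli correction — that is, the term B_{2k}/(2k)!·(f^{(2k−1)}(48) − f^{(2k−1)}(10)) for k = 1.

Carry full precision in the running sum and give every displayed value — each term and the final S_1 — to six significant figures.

S_1 ≈ 536.392

∫_10^48 x·e^(−x/43) dx evaluates to 524.624.
Boundary: ½(f(10) + f(48)) = ½(7.92504 + 15.7198) = 11.8224.
Running total after boundary: 536.446.
Order-1 term: 1/12 · (-0.0380809 − 0.608200) = -0.0538568.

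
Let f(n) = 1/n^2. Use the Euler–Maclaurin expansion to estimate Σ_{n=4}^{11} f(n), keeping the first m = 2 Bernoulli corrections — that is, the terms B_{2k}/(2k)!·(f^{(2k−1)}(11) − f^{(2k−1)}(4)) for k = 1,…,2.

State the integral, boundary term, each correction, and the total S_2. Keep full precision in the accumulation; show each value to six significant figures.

Integral: ∫_4^11 1/x^2 dx = 0.159091.
Boundary: ½(f(4) + f(11)) = ½(0.0625000 + 0.00826446) = 0.0353822.
Running total after boundary: 0.194473.
Order-1 term: 1/12 · (-0.00150263 − (-0.0312500)) = 0.00247895.
Running total after k=1: 0.196952.
Order-2 term: −1/720 · (-0.000149021 − (-0.0234375)) = -3.23451e-05.

S_2 ≈ 0.196920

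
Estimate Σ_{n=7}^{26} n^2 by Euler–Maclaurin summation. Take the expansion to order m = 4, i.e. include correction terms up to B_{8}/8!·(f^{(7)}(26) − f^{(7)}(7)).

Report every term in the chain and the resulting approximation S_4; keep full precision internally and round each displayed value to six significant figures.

S_4 ≈ 6110.00

Integral: ∫_7^26 x^2 dx = 5744.33.
Endpoint term: (f(7) + f(26))/2 = (49.0000 + 676.000)/2 = 362.500.
Integral + boundary = 6106.83.
Order-1 term: 1/12 · (52.0000 − 14.0000) = 3.16667.
Partial sum through k=1: 6110.00.
Order-2 term: −1/720 · (0.00000 − 0.00000) = 0.00000.
Partial sum through k=2: 6110.00.
Order-3 term: 1/30240 · (0.00000 − 0.00000) = 0.00000.
Partial sum through k=3: 6110.00.
Order-4 term: −1/1209600 · (0.00000 − 0.00000) = 0.00000.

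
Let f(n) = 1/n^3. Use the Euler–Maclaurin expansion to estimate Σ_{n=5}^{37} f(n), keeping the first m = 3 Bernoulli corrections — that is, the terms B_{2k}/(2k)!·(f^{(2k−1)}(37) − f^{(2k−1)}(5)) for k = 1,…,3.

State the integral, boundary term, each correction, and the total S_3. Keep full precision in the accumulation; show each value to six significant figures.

Integral: ∫_5^37 1/x^3 dx = 0.0196348.
Boundary: ½(f(5) + f(37)) = ½(0.00800000 + 1.97422e-05) = 0.00400987.
Integral + boundary = 0.0236446.
Correction k=1: B_{2}/2! · (f^{(1)}(37) − f^{(1)}(5)) = 1/12 · (-1.60072e-06 − (-0.00480000)) = 0.000399867.
Partial sum through k=1: 0.0240445.
Correction k=2: B_{4}/4! · (f^{(3)}(37) − f^{(3)}(5)) = −1/720 · (-2.33852e-08 − (-0.00384000)) = -5.33330e-06.
Partial sum through k=2: 0.0240392.
Correction k=3: B_{6}/6! · (f^{(5)}(37) − f^{(5)}(5)) = 1/30240 · (-7.17442e-10 − (-0.00645120)) = 2.13333e-07.

S_3 ≈ 0.0240394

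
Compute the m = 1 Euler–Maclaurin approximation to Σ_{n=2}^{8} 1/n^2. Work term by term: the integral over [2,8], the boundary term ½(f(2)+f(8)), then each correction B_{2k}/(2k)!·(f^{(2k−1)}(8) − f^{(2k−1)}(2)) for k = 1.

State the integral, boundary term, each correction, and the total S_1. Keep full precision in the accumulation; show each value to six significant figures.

The integral term ∫_2^8 1/x^2 dx = 0.375000.
Endpoint term: (f(2) + f(8))/2 = (0.250000 + 0.0156250)/2 = 0.132812.
Integral + boundary = 0.507812.
Order-1 term: 1/12 · (-0.00390625 − (-0.250000)) = 0.0205078.

S_1 ≈ 0.528320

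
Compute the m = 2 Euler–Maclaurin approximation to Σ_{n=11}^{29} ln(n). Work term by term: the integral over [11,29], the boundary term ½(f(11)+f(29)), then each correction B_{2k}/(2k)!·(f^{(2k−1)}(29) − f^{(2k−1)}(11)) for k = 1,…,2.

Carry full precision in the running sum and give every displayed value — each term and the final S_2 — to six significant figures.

Integral: ∫_11^29 ln(x) dx = 53.2747.
½[f(11) + f(29)] = ½[2.39790 + 3.36730] = 2.88260.
Running total after boundary: 56.1573.
Order-1 term: 1/12 · (0.0344828 − 0.0909091) = -0.00470219.
After k=1: 56.1526.
Order-2 term: −1/720 · (8.20042e-05 − 0.00150263) = 1.97309e-06.

S_2 ≈ 56.1526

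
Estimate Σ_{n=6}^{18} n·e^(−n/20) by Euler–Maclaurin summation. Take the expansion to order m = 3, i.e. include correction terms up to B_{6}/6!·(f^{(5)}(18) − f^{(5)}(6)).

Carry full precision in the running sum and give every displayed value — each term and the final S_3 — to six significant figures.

The integral term ∫_6^18 x·e^(−x/20) dx = 76.2325.
½[f(6) + f(18)] = ½[4.44491 + 7.31825] = 5.88158.
So far: 82.1141.
Correction k=1: B_{2}/2! · (f^{(1)}(18) − f^{(1)}(6)) = 1/12 · (0.0406570 − 0.518573) = -0.0398263.
Running total after k=1: 82.0743.
Correction k=2: B_{4}/4! · (f^{(3)}(18) − f^{(3)}(6)) = −1/720 · (0.00213449 − 0.00500052) = 3.98060e-06.
Running total after k=2: 82.0743.
Correction k=3: B_{6}/6! · (f^{(5)}(18) − f^{(5)}(6)) = 1/30240 · (1.04183e-05 − 2.17615e-05) = -3.75105e-10.

S_3 ≈ 82.0743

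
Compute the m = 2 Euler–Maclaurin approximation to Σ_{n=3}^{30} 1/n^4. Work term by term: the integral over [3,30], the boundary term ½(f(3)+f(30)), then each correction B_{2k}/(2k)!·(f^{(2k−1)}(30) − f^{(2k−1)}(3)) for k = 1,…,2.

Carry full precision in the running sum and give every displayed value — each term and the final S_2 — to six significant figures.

Integral: ∫_3^30 1/x^4 dx = 0.0123333.
Boundary: ½(f(3) + f(30)) = ½(0.0123457 + 1.23457e-06) = 0.00617346.
Running total after boundary: 0.0185068.
Correction k=1: B_{2}/2! · (f^{(1)}(30) − f^{(1)}(3)) = 1/12 · (-1.64609e-07 − (-0.0164609)) = 0.00137173.
Running total after k=1: 0.0198785.
Correction k=2: B_{4}/4! · (f^{(3)}(30) − f^{(3)}(3)) = −1/720 · (-5.48697e-09 − (-0.0548697)) = -7.62079e-05.

S_2 ≈ 0.0198023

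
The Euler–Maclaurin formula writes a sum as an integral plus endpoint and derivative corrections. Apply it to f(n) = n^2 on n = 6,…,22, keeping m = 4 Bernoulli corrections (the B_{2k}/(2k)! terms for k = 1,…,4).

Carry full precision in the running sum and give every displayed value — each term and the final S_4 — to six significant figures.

S_4 ≈ 3740.00

The integral term ∫_6^22 x^2 dx = 3477.33.
Endpoint term: (f(6) + f(22))/2 = (36.0000 + 484.000)/2 = 260.000.
Running total after boundary: 3737.33.
k=1: B_{2}/(2)! × [f^{(1)}(22) − f^{(1)}(6)] = 1/12 × (44.0000 − 12.0000) = 2.66667.
Running total after k=1: 3740.00.
k=2: B_{4}/(4)! × [f^{(3)}(22) − f^{(3)}(6)] = −1/720 × (0.00000 − 0.00000) = 0.00000.
Running total after k=2: 3740.00.
k=3: B_{6}/(6)! × [f^{(5)}(22) − f^{(5)}(6)] = 1/30240 × (0.00000 − 0.00000) = 0.00000.
Running total after k=3: 3740.00.
k=4: B_{8}/(8)! × [f^{(7)}(22) − f^{(7)}(6)] = −1/1209600 × (0.00000 − 0.00000) = 0.00000.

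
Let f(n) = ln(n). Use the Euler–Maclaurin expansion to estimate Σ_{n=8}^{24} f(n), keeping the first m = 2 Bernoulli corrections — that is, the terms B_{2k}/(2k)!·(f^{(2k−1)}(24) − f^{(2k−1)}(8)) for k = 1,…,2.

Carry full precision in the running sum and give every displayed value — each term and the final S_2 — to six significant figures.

The integral term ∫_8^24 ln(x) dx = 43.6378.
½[f(8) + f(24)] = ½[2.07944 + 3.17805] = 2.62875.
Running total after boundary: 46.2665.
Correction k=1: B_{2}/2! · (f^{(1)}(24) − f^{(1)}(8)) = 1/12 · (0.0416667 − 0.125000) = -0.00694444.
Running total after k=1: 46.2596.
Correction k=2: B_{4}/4! · (f^{(3)}(24) − f^{(3)}(8)) = −1/720 · (0.000144676 − 0.00390625) = 5.22441e-06.

S_2 ≈ 46.2596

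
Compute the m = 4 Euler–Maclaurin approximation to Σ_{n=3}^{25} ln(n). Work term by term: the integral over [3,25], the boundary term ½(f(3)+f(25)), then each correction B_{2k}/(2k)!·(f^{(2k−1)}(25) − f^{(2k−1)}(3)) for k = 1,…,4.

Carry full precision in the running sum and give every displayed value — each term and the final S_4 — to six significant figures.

Integral: ∫_3^25 ln(x) dx = 55.1761.
Endpoint term: (f(3) + f(25))/2 = (1.09861 + 3.21888)/2 = 2.15874.
Running total after boundary: 57.3348.
Order-1 term: 1/12 · (0.0400000 − 0.333333) = -0.0244444.
Partial sum through k=1: 57.3104.
Order-2 term: −1/720 · (0.000128000 − 0.0740741) = 0.000102703.
Partial sum through k=2: 57.3105.
Order-3 term: 1/30240 · (2.45760e-06 − 0.0987654) = -3.26597e-06.
Partial sum through k=3: 57.3105.
Order-4 term: −1/1209600 · (1.17965e-07 − 0.329218) = 2.72171e-07.

S_4 ≈ 57.3105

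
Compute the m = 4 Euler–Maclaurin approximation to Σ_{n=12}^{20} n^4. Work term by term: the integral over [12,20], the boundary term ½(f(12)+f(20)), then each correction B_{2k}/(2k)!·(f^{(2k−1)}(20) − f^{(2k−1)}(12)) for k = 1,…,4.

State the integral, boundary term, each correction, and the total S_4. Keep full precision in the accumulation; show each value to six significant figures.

S_4 ≈ 682692

Integral: ∫_12^20 x^4 dx = 590234.
Endpoint term: (f(12) + f(20))/2 = (20736.0 + 160000)/2 = 90368.0.
Running total after boundary: 680602.
Correction k=1: B_{2}/2! · (f^{(1)}(20) − f^{(1)}(12)) = 1/12 · (32000.0 − 6912.00) = 2090.67.
Running total after k=1: 682692.
Correction k=2: B_{4}/4! · (f^{(3)}(20) − f^{(3)}(12)) = −1/720 · (480.000 − 288.000) = -0.266667.
Running total after k=2: 682692.
Correction k=3: B_{6}/6! · (f^{(5)}(20) − f^{(5)}(12)) = 1/30240 · (0.00000 − 0.00000) = 0.00000.
Running total after k=3: 682692.
Correction k=4: B_{8}/8! · (f^{(7)}(20) − f^{(7)}(12)) = −1/1209600 · (0.00000 − 0.00000) = 0.00000.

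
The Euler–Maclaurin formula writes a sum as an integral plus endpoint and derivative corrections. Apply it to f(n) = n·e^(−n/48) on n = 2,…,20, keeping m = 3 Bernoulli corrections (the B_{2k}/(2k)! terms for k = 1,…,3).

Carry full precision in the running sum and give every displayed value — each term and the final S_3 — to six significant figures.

S_3 ≈ 157.800

∫_2^20 x·e^(−x/48) dx evaluates to 150.293.
½[f(2) + f(20)] = ½[1.91838 + 13.1848] = 7.55160.
So far: 157.845.
Order-1 term: 1/12 · (0.384557 − 0.919223) = -0.0445555.
Running total after k=1: 157.800.
Order-2 term: −1/720 · (0.000739166 − 0.00123160) = 6.83934e-07.
Running total after k=2: 157.800.
Order-3 term: 1/30240 · (5.69194e-07 − 8.95932e-07) = -1.08048e-11.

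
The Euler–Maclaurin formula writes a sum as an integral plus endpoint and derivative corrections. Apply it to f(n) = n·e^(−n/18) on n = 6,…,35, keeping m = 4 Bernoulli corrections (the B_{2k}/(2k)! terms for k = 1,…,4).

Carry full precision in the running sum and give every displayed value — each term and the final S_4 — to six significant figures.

Integral: ∫_6^35 x·e^(−x/18) dx = 173.056.
½[f(6) + f(35)] = ½[4.29919 + 5.00733] = 4.65326.
Integral + boundary = 177.709.
Order-1 term: 1/12 · (-0.135119 − 0.477688) = -0.0510672.
After k=1: 177.658.
Order-2 term: −1/720 · (0.000466095 − 0.00589738) = 7.54345e-06.
After k=2: 177.658.
Order-3 term: 1/30240 · (4.16427e-06 − 3.18531e-05) = -9.15637e-10.
After k=3: 177.658.
Order-4 term: −1/1209600 · (2.12653e-08 − 1.40446e-07) = 9.85289e-14.

S_4 ≈ 177.658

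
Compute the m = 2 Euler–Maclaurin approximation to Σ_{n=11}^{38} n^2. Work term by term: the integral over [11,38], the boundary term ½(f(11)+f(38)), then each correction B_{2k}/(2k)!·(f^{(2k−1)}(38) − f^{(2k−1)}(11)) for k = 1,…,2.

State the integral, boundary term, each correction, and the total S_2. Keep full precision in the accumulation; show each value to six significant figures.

S_2 ≈ 18634.0

The integral term ∫_11^38 x^2 dx = 17847.0.
½[f(11) + f(38)] = ½[121.000 + 1444.00] = 782.500.
Integral + boundary = 18629.5.
Correction k=1: B_{2}/2! · (f^{(1)}(38) − f^{(1)}(11)) = 1/12 · (76.0000 − 22.0000) = 4.50000.
Partial sum through k=1: 18634.0.
Correction k=2: B_{4}/4! · (f^{(3)}(38) − f^{(3)}(11)) = −1/720 · (0.00000 − 0.00000) = 0.00000.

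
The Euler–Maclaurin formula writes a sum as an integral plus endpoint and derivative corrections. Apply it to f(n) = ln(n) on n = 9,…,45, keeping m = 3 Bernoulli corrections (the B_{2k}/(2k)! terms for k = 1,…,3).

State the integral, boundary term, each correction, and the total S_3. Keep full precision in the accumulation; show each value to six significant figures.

The integral term ∫_9^45 ln(x) dx = 115.525.
½[f(9) + f(45)] = ½[2.19722 + 3.80666] = 3.00194.
Running total after boundary: 118.527.
k=1: B_{2}/(2)! × [f^{(1)}(45) − f^{(1)}(9)] = 1/12 × (0.0222222 − 0.111111) = -0.00740741.
Running total after k=1: 118.519.
k=2: B_{4}/(4)! × [f^{(3)}(45) − f^{(3)}(9)] = −1/720 × (2.19479e-05 − 0.00274348) = 3.77991e-06.
Running total after k=2: 118.519.
k=3: B_{6}/(6)! × [f^{(5)}(45) − f^{(5)}(9)] = 1/30240 × (1.30061e-07 − 0.000406442) = -1.34362e-08.

S_3 ≈ 118.519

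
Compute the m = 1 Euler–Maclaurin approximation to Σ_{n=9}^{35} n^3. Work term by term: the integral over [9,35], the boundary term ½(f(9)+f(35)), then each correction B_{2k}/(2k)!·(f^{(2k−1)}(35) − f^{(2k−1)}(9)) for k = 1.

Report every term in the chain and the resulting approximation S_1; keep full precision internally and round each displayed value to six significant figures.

S_1 ≈ 395604

Integral: ∫_9^35 x^3 dx = 373516.
Boundary: ½(f(9) + f(35)) = ½(729.000 + 42875.0) = 21802.0.
So far: 395318.
Correction k=1: B_{2}/2! · (f^{(1)}(35) − f^{(1)}(9)) = 1/12 · (3675.00 − 243.000) = 286.000.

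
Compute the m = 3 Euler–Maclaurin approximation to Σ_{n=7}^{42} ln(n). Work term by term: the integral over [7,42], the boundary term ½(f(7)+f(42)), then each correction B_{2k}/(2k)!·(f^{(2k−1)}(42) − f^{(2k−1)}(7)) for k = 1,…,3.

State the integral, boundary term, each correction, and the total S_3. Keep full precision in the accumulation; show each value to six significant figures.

Integral: ∫_7^42 ln(x) dx = 108.361.
Boundary: ½(f(7) + f(42)) = ½(1.94591 + 3.73767) = 2.84179.
Running total after boundary: 111.203.
k=1: B_{2}/(2)! × [f^{(1)}(42) − f^{(1)}(7)] = 1/12 × (0.0238095 − 0.142857) = -0.00992063.
After k=1: 111.193.
k=2: B_{4}/(4)! × [f^{(3)}(42) − f^{(3)}(7)] = −1/720 × (2.69949e-05 − 0.00583090) = 8.06098e-06.
After k=2: 111.193.
k=3: B_{6}/(6)! × [f^{(5)}(42) − f^{(5)}(7)] = 1/30240 × (1.83639e-07 − 0.00142798) = -4.72154e-08.

S_3 ≈ 111.193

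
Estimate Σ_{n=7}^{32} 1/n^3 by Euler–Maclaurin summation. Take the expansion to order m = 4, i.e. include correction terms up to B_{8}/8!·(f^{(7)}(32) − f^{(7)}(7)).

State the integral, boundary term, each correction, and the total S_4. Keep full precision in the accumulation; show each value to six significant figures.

S_4 ≈ 0.0112920

∫_7^32 1/x^3 dx evaluates to 0.00971580.
Endpoint term: (f(7) + f(32))/2 = (0.00291545 + 3.05176e-05)/2 = 0.00147298.
Integral + boundary = 0.0111888.
Order-1 term: 1/12 · (-2.86102e-06 − (-0.00124948)) = 0.000103885.
Partial sum through k=1: 0.0112927.
Order-2 term: −1/720 · (-5.58794e-08 − (-0.000509992)) = -7.08244e-07.
Partial sum through k=2: 0.0112920.
Order-3 term: 1/30240 · (-2.29193e-09 − (-0.000437136)) = 1.44555e-08.
Partial sum through k=3: 0.0112920.
Order-4 term: −1/1209600 · (-1.61151e-10 − (-0.000642322)) = -5.31020e-10.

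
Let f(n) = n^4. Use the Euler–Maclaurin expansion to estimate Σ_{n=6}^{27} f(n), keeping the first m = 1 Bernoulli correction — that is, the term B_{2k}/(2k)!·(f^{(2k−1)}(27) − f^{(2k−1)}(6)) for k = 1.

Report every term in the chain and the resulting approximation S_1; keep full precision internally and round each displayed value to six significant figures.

S_1 ≈ 3.14108e+06

The integral term ∫_6^27 x^4 dx = 2.86823e+06.
Endpoint term: (f(6) + f(27))/2 = (1296.00 + 531441)/2 = 266368.
Integral + boundary = 3.13459e+06.
Correction k=1: B_{2}/2! · (f^{(1)}(27) − f^{(1)}(6)) = 1/12 · (78732.0 − 864.000) = 6489.00.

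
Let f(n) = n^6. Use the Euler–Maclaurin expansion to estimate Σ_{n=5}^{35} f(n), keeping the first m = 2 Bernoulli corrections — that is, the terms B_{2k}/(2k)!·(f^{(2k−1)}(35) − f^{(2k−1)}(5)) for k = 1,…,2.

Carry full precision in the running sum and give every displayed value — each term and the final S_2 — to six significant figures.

∫_5^35 x^6 dx evaluates to 9.19132e+09.
Endpoint term: (f(5) + f(35))/2 = (15625.0 + 1.83827e+09)/2 = 9.19141e+08.
Integral + boundary = 1.01105e+10.
k=1: B_{2}/(2)! × [f^{(1)}(35) − f^{(1)}(5)] = 1/12 × (3.15131e+08 − 18750.0) = 2.62594e+07.
Running total after k=1: 1.01367e+10.
k=2: B_{4}/(4)! × [f^{(3)}(35) − f^{(3)}(5)] = −1/720 × (5.14500e+06 − 15000.0) = -7125.00.

S_2 ≈ 1.01367e+10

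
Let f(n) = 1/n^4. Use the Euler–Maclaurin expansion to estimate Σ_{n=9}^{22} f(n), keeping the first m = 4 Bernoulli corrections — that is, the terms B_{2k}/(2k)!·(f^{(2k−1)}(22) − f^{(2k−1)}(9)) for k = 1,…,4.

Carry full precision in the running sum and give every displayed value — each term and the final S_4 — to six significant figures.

The integral term ∫_9^22 1/x^4 dx = 0.000425943.
Endpoint term: (f(9) + f(22))/2 = (0.000152416 + 4.26883e-06)/2 = 7.83423e-05.
Running total after boundary: 0.000504285.
Order-1 term: 1/12 · (-7.76152e-07 − (-6.77404e-05)) = 5.58035e-06.
After k=1: 0.000509865.
Order-2 term: −1/720 · (-4.81086e-08 − (-2.50890e-05)) = -3.47790e-08.
After k=2: 0.000509830.
Order-3 term: 1/30240 · (-5.56628e-09 − (-1.73455e-05)) = 5.73410e-10.
After k=3: 0.000509831.
Order-4 term: −1/1209600 · (-1.03505e-09 − (-1.92728e-05)) = -1.59323e-11.

S_4 ≈ 0.000509831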